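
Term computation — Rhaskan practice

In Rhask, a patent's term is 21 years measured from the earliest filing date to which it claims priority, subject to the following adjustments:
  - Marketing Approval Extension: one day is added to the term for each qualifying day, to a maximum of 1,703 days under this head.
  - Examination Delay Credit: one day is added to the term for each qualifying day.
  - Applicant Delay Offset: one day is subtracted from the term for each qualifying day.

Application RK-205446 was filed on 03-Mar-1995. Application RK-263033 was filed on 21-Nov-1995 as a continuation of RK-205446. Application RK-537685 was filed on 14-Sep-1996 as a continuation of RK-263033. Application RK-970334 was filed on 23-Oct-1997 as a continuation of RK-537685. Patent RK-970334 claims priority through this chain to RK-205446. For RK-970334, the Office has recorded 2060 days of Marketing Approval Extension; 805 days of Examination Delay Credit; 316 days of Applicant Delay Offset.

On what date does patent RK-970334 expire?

2022-03-04

Earliest priority filing: 3 March 1995.
Base term: 3 March 1995 + 21 years → 3 March 2016.
Marketing Approval Extension: 2060 days claimed exceeds the 1703-day cap, so +1703 days → 31 October 2020.
Examination Delay Credit: +805 days → 14 January 2023.
Applicant Delay Offset: −316 days → 4 March 2022.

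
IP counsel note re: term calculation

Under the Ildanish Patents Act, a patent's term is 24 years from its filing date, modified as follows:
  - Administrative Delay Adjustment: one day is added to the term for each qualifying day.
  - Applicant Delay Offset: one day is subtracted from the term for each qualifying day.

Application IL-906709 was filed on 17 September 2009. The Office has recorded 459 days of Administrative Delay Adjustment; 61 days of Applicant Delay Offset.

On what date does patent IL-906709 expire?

October 20, 2034

Base term: filing date + 24 years → 17 September 2033.
Administrative Delay Adjustment: +459 days → 20 December 2034.
Applicant Delay Offset: −61 days → 20 October 2034.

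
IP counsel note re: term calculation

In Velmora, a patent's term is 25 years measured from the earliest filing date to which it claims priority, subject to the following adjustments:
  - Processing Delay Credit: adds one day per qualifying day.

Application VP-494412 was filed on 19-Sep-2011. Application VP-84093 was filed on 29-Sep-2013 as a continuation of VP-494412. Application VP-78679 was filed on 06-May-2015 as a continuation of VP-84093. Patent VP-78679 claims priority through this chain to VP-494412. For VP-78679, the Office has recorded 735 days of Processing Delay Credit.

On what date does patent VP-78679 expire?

September 24, 2038

Earliest priority filing: 19 September 2011.
Base term: 19 September 2011 + 25 years → 19 September 2036.
Processing Delay Credit: +735 days → 24 September 2038.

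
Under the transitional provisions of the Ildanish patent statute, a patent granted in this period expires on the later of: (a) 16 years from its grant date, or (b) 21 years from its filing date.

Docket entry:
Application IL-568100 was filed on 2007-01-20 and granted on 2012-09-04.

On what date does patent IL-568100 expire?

September 4, 2028

(a) grant + 16 years → 4 September 2028.
(b) filing + 21 years → 20 January 2028.
Later of the two: 4 September 2028.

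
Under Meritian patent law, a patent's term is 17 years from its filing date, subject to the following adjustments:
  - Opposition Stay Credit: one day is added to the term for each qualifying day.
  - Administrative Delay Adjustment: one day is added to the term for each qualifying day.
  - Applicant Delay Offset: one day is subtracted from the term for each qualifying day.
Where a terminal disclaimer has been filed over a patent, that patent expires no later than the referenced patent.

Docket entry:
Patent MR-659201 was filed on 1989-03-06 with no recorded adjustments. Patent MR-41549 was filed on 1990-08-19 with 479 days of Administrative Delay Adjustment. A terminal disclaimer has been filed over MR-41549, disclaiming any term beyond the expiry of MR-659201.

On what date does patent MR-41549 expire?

Natural term of MR-41549:
  Base: filing + 17 years → 19 August 2007.
  Administrative Delay Adjustment: +479 days → 10 December 2008.
Expiry of referenced patent MR-659201:
  Base: filing + 17 years → 6 March 2006.
Terminal disclaimer: MR-41549 expires on the earlier of 10 December 2008 and 6 March 2006.

March 6, 2006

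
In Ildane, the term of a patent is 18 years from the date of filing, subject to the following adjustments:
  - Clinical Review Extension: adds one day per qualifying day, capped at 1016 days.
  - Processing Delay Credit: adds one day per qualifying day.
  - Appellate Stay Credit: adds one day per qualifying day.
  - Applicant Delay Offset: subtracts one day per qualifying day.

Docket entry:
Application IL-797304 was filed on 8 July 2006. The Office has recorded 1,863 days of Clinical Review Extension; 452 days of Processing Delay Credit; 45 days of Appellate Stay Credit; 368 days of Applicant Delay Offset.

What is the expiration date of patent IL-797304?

August 27, 2027

Base term: filing date + 18 years → 8 July 2024.
Clinical Review Extension: 1863 days claimed exceeds the 1016-day cap, so +1016 days → 20 April 2027.
Processing Delay Credit: +452 days → 15 July 2028.
Appellate Stay Credit: +45 days → 29 August 2028.
Applicant Delay Offset: −368 days → 27 August 2027.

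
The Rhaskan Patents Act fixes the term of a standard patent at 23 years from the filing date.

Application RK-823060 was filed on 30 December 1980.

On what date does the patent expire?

December 30, 2003

Filing date + 23 years → 30 December 2003.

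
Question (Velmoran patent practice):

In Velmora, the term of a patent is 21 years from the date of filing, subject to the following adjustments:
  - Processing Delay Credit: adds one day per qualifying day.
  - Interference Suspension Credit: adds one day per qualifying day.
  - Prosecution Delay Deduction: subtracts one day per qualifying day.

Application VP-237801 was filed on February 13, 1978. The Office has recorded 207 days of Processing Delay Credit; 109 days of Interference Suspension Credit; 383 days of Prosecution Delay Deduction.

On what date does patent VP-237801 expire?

1998-12-08

Base term: filing date + 21 years → 13 February 1999.
Processing Delay Credit: +207 days → 8 September 1999.
Interference Suspension Credit: +109 days → 26 December 1999.
Prosecution Delay Deduction: −383 days → 8 December 1998.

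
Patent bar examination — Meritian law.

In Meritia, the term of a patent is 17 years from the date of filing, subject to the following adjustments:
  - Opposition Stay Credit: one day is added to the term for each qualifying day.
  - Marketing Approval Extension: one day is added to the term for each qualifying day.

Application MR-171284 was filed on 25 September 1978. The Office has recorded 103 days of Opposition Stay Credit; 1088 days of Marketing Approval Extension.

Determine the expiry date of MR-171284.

Base term: filing date + 17 years → 25 September 1995.
Opposition Stay Credit: +103 days → 6 January 1996.
Marketing Approval Extension: +1088 days → 29 December 1998.

December 29, 1998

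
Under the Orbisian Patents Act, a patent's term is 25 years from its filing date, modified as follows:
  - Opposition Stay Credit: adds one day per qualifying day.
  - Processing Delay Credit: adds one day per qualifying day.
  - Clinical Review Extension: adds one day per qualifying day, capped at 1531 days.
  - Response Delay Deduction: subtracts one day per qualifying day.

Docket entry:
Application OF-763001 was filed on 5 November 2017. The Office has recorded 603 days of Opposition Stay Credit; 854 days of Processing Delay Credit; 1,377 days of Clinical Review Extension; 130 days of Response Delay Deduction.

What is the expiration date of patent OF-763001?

Base term: filing date + 25 years → 5 November 2042.
Opposition Stay Credit: +603 days → 30 June 2044.
Processing Delay Credit: +854 days → 1 November 2046.
Clinical Review Extension: 1377 days (within the 1531-day cap) → +1377 days → 9 August 2050.
Response Delay Deduction: −130 days → 1 April 2050.

2050-04-01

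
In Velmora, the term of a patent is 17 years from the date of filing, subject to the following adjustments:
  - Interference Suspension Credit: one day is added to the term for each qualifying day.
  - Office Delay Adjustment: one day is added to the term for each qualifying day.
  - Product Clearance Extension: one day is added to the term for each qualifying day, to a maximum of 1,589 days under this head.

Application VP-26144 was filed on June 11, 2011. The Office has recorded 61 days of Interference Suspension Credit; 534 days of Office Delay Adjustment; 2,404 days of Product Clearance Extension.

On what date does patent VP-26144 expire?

2034-06-04

Base term: filing date + 17 years → 11 June 2028.
Interference Suspension Credit: +61 days → 11 August 2028.
Office Delay Adjustment: +534 days → 27 January 2030.
Product Clearance Extension: 2404 days claimed exceeds the 1589-day cap, so +1589 days → 4 June 2034.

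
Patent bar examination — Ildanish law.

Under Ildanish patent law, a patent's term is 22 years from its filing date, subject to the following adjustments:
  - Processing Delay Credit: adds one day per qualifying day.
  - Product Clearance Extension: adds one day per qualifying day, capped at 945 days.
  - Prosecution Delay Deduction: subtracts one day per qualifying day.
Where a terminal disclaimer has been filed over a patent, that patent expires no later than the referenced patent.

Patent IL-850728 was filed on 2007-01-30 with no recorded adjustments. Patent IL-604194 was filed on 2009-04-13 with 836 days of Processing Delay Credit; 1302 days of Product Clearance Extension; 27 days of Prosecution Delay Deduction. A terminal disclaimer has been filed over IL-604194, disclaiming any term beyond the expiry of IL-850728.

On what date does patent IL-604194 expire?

Natural term of IL-604194:
  Base: filing + 22 years → 13 April 2031.
  Processing Delay Credit: +836 days → 27 July 2033.
  Product Clearance Extension: 1302 days claimed exceeds the 945-day cap, so +945 days → 27 February 2036.
  Prosecution Delay Deduction: −27 days → 31 January 2036.
Expiry of referenced patent IL-850728:
  Base: filing + 22 years → 30 January 2029.
Terminal disclaimer: IL-604194 expires on the earlier of 31 January 2036 and 30 January 2029.

January 30, 2029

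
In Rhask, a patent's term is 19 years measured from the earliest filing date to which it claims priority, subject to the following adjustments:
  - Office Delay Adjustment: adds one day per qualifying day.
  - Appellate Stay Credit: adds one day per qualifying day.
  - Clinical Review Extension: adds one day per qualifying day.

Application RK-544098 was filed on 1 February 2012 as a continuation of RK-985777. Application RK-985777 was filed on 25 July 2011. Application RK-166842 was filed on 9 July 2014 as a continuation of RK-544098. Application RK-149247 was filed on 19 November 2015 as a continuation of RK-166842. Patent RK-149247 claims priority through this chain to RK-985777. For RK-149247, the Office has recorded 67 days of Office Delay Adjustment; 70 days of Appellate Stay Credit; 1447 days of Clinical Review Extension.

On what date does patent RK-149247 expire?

November 25, 2034

Earliest priority filing: 25 July 2011.
Base term: 25 July 2011 + 19 years → 25 July 2030.
Office Delay Adjustment: +67 days → 30 September 2030.
Appellate Stay Credit: +70 days → 9 December 2030.
Clinical Review Extension: +1447 days → 25 November 2034.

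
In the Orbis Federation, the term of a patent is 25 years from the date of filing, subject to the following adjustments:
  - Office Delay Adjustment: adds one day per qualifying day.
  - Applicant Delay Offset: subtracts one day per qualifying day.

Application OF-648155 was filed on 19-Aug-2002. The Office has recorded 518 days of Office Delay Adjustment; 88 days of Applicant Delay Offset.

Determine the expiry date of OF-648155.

October 22, 2028

Base term: filing date + 25 years → 19 August 2027.
Office Delay Adjustment: +518 days → 18 January 2029.
Applicant Delay Offset: −88 days → 22 October 2028.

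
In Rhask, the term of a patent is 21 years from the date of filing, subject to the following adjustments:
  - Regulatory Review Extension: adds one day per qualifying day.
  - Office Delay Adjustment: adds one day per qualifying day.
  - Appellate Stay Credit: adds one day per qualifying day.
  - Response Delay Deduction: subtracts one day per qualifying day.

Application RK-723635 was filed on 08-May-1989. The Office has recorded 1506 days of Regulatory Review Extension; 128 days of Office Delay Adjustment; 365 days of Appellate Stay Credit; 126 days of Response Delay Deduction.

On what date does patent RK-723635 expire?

2015-06-24

Base term: filing date + 21 years → 8 May 2010.
Regulatory Review Extension: +1506 days → 22 June 2014.
Office Delay Adjustment: +128 days → 28 October 2014.
Appellate Stay Credit: +365 days → 28 October 2015.
Response Delay Deduction: −126 days → 24 June 2015.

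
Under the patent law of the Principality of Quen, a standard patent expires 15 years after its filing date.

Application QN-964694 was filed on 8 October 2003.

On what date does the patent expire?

October 8, 2018

Filing date + 15 years → 8 October 2018.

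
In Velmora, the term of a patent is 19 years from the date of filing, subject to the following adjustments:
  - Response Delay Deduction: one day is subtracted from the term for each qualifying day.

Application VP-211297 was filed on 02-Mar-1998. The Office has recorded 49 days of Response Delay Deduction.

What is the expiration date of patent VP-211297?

Base term: filing date + 19 years → 2 March 2017.
Response Delay Deduction: −49 days → 12 January 2017.

January 12, 2017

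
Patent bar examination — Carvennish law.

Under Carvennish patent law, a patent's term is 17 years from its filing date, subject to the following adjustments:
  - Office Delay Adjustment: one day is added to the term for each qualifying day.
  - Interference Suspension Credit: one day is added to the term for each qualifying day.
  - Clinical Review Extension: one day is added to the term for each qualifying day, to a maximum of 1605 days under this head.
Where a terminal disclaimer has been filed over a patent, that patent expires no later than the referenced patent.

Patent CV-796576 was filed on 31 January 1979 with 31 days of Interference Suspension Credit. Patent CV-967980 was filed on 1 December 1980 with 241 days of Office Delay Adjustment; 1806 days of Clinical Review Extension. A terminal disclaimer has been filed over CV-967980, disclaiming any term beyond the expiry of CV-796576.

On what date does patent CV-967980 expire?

1996-03-02

Natural term of CV-967980:
  Base: filing + 17 years → 1 December 1997.
  Office Delay Adjustment: +241 days → 30 July 1998.
  Clinical Review Extension: 1806 days claimed exceeds the 1605-day cap, so +1605 days → 21 December 2002.
Expiry of referenced patent CV-796576:
  Base: filing + 17 years → 31 January 1996.
  Interference Suspension Credit: +31 days → 2 March 1996.
Terminal disclaimer: CV-967980 expires on the earlier of 21 December 2002 and 2 March 1996.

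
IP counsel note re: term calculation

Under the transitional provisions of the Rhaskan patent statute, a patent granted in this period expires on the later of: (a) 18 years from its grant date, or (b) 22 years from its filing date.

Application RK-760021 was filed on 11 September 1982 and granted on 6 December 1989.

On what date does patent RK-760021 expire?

December 6, 2007

(a) grant + 18 years → 6 December 2007.
(b) filing + 22 years → 11 September 2004.
Later of the two: 6 December 2007.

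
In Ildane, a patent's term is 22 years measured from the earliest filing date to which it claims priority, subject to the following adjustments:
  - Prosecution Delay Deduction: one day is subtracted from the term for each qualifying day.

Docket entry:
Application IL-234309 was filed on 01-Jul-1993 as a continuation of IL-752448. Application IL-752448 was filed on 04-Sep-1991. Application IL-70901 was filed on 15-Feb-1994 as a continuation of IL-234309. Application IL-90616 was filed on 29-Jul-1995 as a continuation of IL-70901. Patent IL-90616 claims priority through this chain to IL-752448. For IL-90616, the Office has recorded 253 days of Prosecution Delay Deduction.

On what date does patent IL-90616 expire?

2012-12-25

Earliest priority filing: 4 September 1991.
Base term: 4 September 1991 + 22 years → 4 September 2013.
Prosecution Delay Deduction: −253 days → 25 December 2012.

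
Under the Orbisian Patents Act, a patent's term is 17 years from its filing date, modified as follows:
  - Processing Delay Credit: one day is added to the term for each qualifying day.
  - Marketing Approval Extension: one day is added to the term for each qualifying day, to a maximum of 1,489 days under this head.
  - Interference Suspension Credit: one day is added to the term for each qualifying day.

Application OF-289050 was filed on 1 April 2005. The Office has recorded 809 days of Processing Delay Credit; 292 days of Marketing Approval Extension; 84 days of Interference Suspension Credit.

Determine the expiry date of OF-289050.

Base term: filing date + 17 years → 1 April 2022.
Processing Delay Credit: +809 days → 18 June 2024.
Marketing Approval Extension: 292 days (within the 1489-day cap) → +292 days → 6 April 2025.
Interference Suspension Credit: +84 days → 29 June 2025.

June 29, 2025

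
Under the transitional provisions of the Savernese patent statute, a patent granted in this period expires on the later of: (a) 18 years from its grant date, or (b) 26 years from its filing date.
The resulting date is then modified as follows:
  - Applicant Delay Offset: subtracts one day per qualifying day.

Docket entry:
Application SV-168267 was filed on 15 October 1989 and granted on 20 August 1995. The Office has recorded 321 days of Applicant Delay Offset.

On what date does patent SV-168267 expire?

November 28, 2014

(a) grant + 18 years → 20 August 2013.
(b) filing + 26 years → 15 October 2015.
Later of the two: 15 October 2015.
Applicant Delay Offset: −321 days → 28 November 2014.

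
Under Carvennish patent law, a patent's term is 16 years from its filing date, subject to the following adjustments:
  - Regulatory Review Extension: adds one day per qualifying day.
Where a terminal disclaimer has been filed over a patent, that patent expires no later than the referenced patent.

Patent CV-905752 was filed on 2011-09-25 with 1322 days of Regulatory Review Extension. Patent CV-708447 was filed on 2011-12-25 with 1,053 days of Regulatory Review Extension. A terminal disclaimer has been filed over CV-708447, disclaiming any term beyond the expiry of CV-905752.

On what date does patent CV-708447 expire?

Natural term of CV-708447:
  Base: filing + 16 years → 25 December 2027.
  Regulatory Review Extension: +1053 days → 12 November 2030.
Expiry of referenced patent CV-905752:
  Base: filing + 16 years → 25 September 2027.
  Regulatory Review Extension: +1322 days → 9 May 2031.
Terminal disclaimer: CV-708447 expires on the earlier of 12 November 2030 and 9 May 2031.

2030-11-12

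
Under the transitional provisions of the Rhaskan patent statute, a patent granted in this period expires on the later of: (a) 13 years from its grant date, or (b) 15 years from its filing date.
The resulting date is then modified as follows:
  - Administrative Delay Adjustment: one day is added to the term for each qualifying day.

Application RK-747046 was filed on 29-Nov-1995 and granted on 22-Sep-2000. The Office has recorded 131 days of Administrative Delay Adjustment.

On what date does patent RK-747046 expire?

2014-01-31

(a) grant + 13 years → 22 September 2013.
(b) filing + 15 years → 29 November 2010.
Later of the two: 22 September 2013.
Administrative Delay Adjustment: +131 days → 31 January 2014.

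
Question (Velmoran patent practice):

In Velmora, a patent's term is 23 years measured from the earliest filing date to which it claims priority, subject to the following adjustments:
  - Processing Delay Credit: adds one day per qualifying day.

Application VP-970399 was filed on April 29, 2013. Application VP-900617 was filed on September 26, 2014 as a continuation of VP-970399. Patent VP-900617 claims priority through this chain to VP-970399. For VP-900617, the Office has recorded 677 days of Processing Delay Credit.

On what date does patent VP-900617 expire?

March 7, 2038

Earliest priority filing: 29 April 2013.
Base term: 29 April 2013 + 23 years → 29 April 2036.
Processing Delay Credit: +677 days → 7 March 2038.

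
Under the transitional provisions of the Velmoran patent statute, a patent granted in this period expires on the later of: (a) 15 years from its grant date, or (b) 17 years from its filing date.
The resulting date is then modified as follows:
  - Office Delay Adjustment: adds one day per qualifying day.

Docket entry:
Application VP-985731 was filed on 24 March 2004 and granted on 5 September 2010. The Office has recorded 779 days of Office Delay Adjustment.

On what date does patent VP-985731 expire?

October 24, 2027

(a) grant + 15 years → 5 September 2025.
(b) filing + 17 years → 24 March 2021.
Later of the two: 5 September 2025.
Office Delay Adjustment: +779 days → 24 October 2027.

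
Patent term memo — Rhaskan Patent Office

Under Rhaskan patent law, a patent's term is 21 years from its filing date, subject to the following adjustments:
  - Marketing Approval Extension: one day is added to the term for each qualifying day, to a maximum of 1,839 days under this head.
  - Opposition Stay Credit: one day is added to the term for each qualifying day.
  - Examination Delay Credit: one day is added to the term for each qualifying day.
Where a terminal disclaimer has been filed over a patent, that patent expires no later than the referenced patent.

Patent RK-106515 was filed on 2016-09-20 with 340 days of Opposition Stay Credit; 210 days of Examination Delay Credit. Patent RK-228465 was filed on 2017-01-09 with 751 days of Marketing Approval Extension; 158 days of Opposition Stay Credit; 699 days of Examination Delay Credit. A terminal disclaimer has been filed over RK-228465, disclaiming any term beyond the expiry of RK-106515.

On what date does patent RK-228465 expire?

2039-03-24

Natural term of RK-228465:
  Base: filing + 21 years → 9 January 2038.
  Marketing Approval Extension: 751 days (within the 1839-day cap) → +751 days → 30 January 2040.
  Opposition Stay Credit: +158 days → 6 July 2040.
  Examination Delay Credit: +699 days → 5 June 2042.
Expiry of referenced patent RK-106515:
  Base: filing + 21 years → 20 September 2037.
  Opposition Stay Credit: +340 days → 26 August 2038.
  Examination Delay Credit: +210 days → 24 March 2039.
Terminal disclaimer: RK-228465 expires on the earlier of 5 June 2042 and 24 March 2039.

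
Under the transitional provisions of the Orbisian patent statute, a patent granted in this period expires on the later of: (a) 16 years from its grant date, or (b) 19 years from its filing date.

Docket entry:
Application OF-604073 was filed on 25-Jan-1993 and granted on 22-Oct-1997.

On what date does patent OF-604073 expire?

(a) grant + 16 years → 22 October 2013.
(b) filing + 19 years → 25 January 2012.
Later of the two: 22 October 2013.

2013-10-22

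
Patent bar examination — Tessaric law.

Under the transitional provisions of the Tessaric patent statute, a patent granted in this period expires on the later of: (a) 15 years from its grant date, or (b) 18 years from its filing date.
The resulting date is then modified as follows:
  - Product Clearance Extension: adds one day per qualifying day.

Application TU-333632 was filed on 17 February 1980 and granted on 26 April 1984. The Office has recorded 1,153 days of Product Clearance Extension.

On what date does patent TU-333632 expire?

June 22, 2002

(a) grant + 15 years → 26 April 1999.
(b) filing + 18 years → 17 February 1998.
Later of the two: 26 April 1999.
Product Clearance Extension: +1153 days → 22 June 2002.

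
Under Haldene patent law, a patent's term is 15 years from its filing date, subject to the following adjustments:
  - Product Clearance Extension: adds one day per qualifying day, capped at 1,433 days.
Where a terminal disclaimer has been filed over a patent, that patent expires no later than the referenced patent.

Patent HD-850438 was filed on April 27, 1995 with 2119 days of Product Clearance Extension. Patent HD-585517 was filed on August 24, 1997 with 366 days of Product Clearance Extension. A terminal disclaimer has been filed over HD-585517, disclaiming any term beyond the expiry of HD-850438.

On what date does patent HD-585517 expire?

Natural term of HD-585517:
  Base: filing + 15 years → 24 August 2012.
  Product Clearance Extension: 366 days (within the 1433-day cap) → +366 days → 25 August 2013.
Expiry of referenced patent HD-850438:
  Base: filing + 15 years → 27 April 2010.
  Product Clearance Extension: 2119 days claimed exceeds the 1433-day cap, so +1433 days → 30 March 2014.
Terminal disclaimer: HD-585517 expires on the earlier of 25 August 2013 and 30 March 2014.

August 25, 2013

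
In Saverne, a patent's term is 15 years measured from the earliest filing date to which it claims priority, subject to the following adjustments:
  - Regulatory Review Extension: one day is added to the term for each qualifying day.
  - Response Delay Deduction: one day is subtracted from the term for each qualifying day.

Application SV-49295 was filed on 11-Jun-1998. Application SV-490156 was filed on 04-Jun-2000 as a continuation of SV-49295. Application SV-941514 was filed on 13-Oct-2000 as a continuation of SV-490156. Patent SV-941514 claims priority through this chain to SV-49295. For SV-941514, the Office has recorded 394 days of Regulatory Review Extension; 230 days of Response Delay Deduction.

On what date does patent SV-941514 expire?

November 22, 2013

Earliest priority filing: 11 June 1998.
Base term: 11 June 1998 + 15 years → 11 June 2013.
Regulatory Review Extension: +394 days → 10 July 2014.
Response Delay Deduction: −230 days → 22 November 2013.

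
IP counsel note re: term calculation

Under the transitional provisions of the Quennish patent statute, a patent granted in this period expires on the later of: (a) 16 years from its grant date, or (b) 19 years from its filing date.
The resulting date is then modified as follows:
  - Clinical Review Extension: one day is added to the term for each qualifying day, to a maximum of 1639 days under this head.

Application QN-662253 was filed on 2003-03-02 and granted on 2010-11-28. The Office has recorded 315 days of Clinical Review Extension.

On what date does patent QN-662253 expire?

2027-10-09

(a) grant + 16 years → 28 November 2026.
(b) filing + 19 years → 2 March 2022.
Later of the two: 28 November 2026.
Clinical Review Extension: 315 days (within the 1639-day cap) → +315 days → 9 October 2027.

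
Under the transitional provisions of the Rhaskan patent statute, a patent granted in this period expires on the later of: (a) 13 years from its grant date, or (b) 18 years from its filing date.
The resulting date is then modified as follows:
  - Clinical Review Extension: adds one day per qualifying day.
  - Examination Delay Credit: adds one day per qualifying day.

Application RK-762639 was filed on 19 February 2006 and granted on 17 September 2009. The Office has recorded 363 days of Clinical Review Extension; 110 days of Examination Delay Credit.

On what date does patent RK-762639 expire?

(a) grant + 13 years → 17 September 2022.
(b) filing + 18 years → 19 February 2024.
Later of the two: 19 February 2024.
Clinical Review Extension: +363 days → 16 February 2025.
Examination Delay Credit: +110 days → 6 June 2025.

June 6, 2025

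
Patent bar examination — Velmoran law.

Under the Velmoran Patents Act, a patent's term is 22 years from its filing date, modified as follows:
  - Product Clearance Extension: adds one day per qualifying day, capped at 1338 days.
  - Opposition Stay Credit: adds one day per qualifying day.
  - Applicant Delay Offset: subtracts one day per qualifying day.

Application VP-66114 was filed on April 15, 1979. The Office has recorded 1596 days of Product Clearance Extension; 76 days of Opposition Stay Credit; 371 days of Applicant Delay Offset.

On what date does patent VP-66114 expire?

Base term: filing date + 22 years → 15 April 2001.
Product Clearance Extension: 1596 days claimed exceeds the 1338-day cap, so +1338 days → 13 December 2004.
Opposition Stay Credit: +76 days → 27 February 2005.
Applicant Delay Offset: −371 days → 22 February 2004.

February 22, 2004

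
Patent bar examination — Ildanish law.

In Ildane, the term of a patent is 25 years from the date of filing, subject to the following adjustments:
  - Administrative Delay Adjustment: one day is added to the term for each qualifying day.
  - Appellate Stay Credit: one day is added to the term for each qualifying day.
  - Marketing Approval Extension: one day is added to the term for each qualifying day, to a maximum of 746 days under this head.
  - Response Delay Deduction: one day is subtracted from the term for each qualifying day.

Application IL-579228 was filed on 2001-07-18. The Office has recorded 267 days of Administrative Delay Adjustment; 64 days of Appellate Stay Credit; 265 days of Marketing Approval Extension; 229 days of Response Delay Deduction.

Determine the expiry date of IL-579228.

Base term: filing date + 25 years → 18 July 2026.
Administrative Delay Adjustment: +267 days → 11 April 2027.
Appellate Stay Credit: +64 days → 14 June 2027.
Marketing Approval Extension: 265 days (within the 746-day cap) → +265 days → 5 March 2028.
Response Delay Deduction: −229 days → 20 July 2027.

July 20, 2027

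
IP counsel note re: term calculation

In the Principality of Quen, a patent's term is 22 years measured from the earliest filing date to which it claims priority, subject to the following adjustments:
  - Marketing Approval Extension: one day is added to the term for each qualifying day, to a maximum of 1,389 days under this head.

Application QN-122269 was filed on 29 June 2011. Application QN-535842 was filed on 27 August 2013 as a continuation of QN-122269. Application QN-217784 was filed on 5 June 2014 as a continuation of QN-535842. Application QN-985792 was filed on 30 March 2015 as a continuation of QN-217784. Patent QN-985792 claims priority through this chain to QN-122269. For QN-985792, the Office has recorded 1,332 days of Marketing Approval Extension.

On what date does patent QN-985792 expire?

2037-02-20

Earliest priority filing: 29 June 2011.
Base term: 29 June 2011 + 22 years → 29 June 2033.
Marketing Approval Extension: 1332 days (within the 1389-day cap) → +1332 days → 20 February 2037.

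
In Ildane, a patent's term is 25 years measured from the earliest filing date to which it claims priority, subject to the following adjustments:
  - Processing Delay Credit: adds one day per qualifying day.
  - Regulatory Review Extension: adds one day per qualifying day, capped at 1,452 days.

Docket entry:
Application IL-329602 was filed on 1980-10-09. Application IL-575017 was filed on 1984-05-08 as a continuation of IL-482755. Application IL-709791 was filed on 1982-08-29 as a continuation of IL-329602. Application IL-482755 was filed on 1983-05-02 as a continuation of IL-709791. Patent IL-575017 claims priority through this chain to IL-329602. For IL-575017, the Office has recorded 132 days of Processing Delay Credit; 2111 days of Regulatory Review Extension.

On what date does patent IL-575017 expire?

February 9, 2010

Earliest priority filing: 9 October 1980.
Base term: 9 October 1980 + 25 years → 9 October 2005.
Processing Delay Credit: +132 days → 18 February 2006.
Regulatory Review Extension: 2111 days claimed exceeds the 1452-day cap, so +1452 days → 9 February 2010.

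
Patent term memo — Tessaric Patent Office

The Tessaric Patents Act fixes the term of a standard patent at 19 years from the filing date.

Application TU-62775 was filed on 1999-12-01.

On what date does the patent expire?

2018-12-01

Filing date + 19 years → 1 December 2018.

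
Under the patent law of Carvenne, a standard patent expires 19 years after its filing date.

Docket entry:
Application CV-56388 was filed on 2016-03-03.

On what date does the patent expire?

Filing date + 19 years → 3 March 2035.

2035-03-03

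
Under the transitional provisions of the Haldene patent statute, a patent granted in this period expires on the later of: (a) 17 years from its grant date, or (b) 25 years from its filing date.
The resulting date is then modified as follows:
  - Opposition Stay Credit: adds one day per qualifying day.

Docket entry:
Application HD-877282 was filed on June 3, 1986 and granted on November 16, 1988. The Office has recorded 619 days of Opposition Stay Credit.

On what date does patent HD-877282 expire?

2013-02-11

(a) grant + 17 years → 16 November 2005.
(b) filing + 25 years → 3 June 2011.
Later of the two: 3 June 2011.
Opposition Stay Credit: +619 days → 11 February 2013.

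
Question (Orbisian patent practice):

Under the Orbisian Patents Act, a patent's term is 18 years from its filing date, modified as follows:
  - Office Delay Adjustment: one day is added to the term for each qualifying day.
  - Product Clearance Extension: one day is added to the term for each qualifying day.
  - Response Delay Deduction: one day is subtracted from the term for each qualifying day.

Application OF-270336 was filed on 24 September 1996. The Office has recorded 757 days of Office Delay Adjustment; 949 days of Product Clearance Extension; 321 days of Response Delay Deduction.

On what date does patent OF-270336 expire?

2018-07-10

Base term: filing date + 18 years → 24 September 2014.
Office Delay Adjustment: +757 days → 20 October 2016.
Product Clearance Extension: +949 days → 27 May 2019.
Response Delay Deduction: −321 days → 10 July 2018.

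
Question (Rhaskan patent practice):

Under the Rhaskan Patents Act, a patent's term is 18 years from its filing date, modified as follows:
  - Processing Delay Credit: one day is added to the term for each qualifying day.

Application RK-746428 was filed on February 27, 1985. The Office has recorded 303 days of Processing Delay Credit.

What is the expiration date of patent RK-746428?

Base term: filing date + 18 years → 27 February 2003.
Processing Delay Credit: +303 days → 27 December 2003.

December 27, 2003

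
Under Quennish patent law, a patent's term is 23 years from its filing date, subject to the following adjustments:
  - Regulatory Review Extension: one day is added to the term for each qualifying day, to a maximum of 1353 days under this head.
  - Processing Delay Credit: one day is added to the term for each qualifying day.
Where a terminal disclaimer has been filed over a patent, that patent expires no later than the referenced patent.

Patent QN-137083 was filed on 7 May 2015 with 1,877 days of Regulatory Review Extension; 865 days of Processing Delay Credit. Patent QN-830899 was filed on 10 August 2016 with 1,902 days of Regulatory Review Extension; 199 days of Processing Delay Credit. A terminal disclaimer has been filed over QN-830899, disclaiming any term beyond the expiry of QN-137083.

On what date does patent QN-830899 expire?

Natural term of QN-830899:
  Base: filing + 23 years → 10 August 2039.
  Regulatory Review Extension: 1902 days claimed exceeds the 1353-day cap, so +1353 days → 24 April 2043.
  Processing Delay Credit: +199 days → 9 November 2043.
Expiry of referenced patent QN-137083:
  Base: filing + 23 years → 7 May 2038.
  Regulatory Review Extension: 1877 days claimed exceeds the 1353-day cap, so +1353 days → 19 January 2042.
  Processing Delay Credit: +865 days → 2 June 2044.
Terminal disclaimer: QN-830899 expires on the earlier of 9 November 2043 and 2 June 2044.

2043-11-09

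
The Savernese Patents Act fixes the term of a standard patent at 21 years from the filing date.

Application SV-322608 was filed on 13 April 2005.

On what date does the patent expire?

April 13, 2026

Filing date + 21 years → 13 April 2026.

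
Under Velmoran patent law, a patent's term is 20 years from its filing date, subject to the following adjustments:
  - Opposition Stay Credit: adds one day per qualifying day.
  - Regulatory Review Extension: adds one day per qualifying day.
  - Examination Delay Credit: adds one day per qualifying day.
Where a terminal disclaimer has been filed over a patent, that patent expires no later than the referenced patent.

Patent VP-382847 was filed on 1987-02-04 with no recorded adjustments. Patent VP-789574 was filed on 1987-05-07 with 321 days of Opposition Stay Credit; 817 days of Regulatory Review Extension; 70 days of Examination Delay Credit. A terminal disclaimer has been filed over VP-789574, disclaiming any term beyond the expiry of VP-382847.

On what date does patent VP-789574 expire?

Natural term of VP-789574:
  Base: filing + 20 years → 7 May 2007.
  Opposition Stay Credit: +321 days → 23 March 2008.
  Regulatory Review Extension: +817 days → 18 June 2010.
  Examination Delay Credit: +70 days → 27 August 2010.
Expiry of referenced patent VP-382847:
  Base: filing + 20 years → 4 February 2007.
Terminal disclaimer: VP-789574 expires on the earlier of 27 August 2010 and 4 February 2007.

2007-02-04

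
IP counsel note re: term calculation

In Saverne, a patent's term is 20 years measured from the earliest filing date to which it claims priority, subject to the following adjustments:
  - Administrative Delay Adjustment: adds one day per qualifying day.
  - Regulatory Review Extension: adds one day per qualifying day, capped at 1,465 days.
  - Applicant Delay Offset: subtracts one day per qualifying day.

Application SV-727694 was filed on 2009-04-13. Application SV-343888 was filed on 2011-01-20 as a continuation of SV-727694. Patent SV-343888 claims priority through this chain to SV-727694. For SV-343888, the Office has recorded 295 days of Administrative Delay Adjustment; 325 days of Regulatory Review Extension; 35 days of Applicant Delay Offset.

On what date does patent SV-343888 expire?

2030-11-19

Earliest priority filing: 13 April 2009.
Base term: 13 April 2009 + 20 years → 13 April 2029.
Administrative Delay Adjustment: +295 days → 2 February 2030.
Regulatory Review Extension: 325 days (within the 1465-day cap) → +325 days → 24 December 2030.
Applicant Delay Offset: −35 days → 19 November 2030.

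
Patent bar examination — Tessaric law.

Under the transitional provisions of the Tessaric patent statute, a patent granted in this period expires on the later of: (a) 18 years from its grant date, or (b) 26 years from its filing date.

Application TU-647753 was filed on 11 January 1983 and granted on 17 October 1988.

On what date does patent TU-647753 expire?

2009-01-11

(a) grant + 18 years → 17 October 2006.
(b) filing + 26 years → 11 January 2009.
Later of the two: 11 January 2009.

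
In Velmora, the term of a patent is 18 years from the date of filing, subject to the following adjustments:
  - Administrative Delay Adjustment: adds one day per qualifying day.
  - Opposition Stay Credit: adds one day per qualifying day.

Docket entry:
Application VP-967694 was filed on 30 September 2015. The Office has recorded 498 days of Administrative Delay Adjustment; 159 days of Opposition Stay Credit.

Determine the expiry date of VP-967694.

2035-07-19

Base term: filing date + 18 years → 30 September 2033.
Administrative Delay Adjustment: +498 days → 10 February 2035.
Opposition Stay Credit: +159 days → 19 July 2035.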